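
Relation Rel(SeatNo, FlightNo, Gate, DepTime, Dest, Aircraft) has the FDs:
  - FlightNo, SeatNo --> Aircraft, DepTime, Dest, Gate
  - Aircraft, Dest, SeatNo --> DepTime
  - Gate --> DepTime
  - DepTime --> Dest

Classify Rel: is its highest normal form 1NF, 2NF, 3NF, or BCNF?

2NF

Candidate key: {FlightNo, SeatNo}. Prime attributes: {FlightNo, SeatNo}.
Aircraft, Dest, SeatNo --> DepTime breaks BCNF: {Aircraft, Dest, SeatNo}⁺ = {Aircraft, DepTime, Dest, SeatNo}, so {Aircraft, Dest, SeatNo} is not a superkey.
Aircraft, Dest, SeatNo --> DepTime determines the non-prime attribute {DepTime} from a non-superkey — 3NF is violated.
Checking every proper subset of each key, none determines a non-prime attribute — 2NF is satisfied.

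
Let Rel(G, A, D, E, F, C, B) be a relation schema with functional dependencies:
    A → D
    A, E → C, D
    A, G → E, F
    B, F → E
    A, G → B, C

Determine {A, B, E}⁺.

Start with {A, B, E}.
A → D applies; add {D} → now {A, B, D, E}.
A, E → C, D applies; add {C} → now {A, B, C, D, E}.
No further FD applies.

{A, B, C, D, E}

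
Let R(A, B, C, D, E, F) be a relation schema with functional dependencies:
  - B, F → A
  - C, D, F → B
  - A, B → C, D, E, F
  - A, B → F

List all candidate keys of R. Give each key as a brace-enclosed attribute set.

{A, B}⁺ = {A, B, C, D, E, F}, which is every attribute, so {A, B} is a candidate key.
{B, F}⁺ = {A, B, C, D, E, F}, which is every attribute, so {B, F} is a candidate key.
{C, D, F}⁺ = {A, B, C, D, E, F}, which is every attribute, so {C, D, F} is a candidate key.
No proper subset of any of these is a key, and no other minimal superkey exists.

{A, B}, {B, F}, {C, D, F}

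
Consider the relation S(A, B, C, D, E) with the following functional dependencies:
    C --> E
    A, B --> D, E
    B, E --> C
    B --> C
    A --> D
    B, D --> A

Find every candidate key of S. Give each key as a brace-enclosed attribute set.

{A, B}, {B, D}

{B} never appears on the right of any FD, so every key must include it.
{A, B}⁺ = {A, B, C, D, E} — all of the relation — so {A, B} is a candidate key.
{B, D}⁺ = {A, B, C, D, E} — all of the relation — so {B, D} is a candidate key.
No proper subset of any of these is a key, and no other minimal superkey exists.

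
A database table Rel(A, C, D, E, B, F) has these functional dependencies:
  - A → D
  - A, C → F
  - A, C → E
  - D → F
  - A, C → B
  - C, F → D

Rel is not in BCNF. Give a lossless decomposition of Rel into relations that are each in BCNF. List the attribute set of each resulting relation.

{A, B, C, E}; {A, D}; {D, F}

Candidate key of the original relation: {A, C}.
In {A, B, C, D, E, F}, {A} is not a superkey ({A}⁺ restricted to this set is {A, D, F}), so split on A → D, F into {A, D, F} and {A, B, C, E}.
In {A, D, F}, {D} is not a superkey ({D}⁺ restricted to this set is {D, F}), so split on D → F into {D, F} and {A, D}.
{D, F}: every determinant is a superkey — BCNF.
{A, D}: every determinant is a superkey — BCNF.
{A, B, C, E}: every determinant is a superkey — BCNF.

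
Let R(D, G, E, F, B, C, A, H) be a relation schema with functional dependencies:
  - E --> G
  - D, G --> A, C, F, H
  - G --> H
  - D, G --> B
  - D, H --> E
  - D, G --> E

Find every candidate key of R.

{D, E}, {D, G}, {D, H}

{D} never appears on the right of any FD, so every key must include it.
{D, E} is a candidate key since {D, E}⁺ = {A, B, C, D, E, F, G, H} covers every attribute.
{D, G} is a candidate key since {D, G}⁺ = {A, B, C, D, E, F, G, H} covers every attribute.
{D, H} is a candidate key since {D, H}⁺ = {A, B, C, D, E, F, G, H} covers every attribute.
These are minimal and exhaustive — every other superkey contains one of them.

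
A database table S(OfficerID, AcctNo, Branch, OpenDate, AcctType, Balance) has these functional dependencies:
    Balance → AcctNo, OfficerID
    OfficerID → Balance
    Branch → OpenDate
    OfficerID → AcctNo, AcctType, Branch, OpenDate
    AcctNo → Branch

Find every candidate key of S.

Closure of {Balance} is {AcctNo, AcctType, Balance, Branch, OfficerID, OpenDate}, the whole schema; {Balance} is a candidate key.
Closure of {OfficerID} is {AcctNo, AcctType, Balance, Branch, OfficerID, OpenDate}, the whole schema; {OfficerID} is a candidate key.
Any other superkey properly contains one of these, so there are no further candidate keys.

{Balance}, {OfficerID}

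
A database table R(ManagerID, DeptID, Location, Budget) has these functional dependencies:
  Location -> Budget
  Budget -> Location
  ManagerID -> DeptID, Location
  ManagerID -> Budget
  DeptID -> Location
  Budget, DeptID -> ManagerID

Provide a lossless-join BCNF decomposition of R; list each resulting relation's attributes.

Candidate keys of the original relation: {DeptID}, {ManagerID}.
In {Budget, DeptID, Location, ManagerID}, {Location} is not a superkey ({Location}⁺ restricted to this set is {Budget, Location}), so split on Location -> Budget into {Budget, Location} and {DeptID, Location, ManagerID}.
{Budget, Location} is in BCNF.
{DeptID, Location, ManagerID} is in BCNF.

{Budget, Location}; {DeptID, Location, ManagerID}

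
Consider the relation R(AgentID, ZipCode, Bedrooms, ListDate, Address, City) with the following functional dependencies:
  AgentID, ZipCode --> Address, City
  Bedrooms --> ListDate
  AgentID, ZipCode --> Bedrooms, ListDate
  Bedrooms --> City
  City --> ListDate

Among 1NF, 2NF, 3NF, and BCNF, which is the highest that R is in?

2NF

Candidate key: {AgentID, ZipCode}. Prime attributes: {AgentID, ZipCode}.
Bedrooms --> ListDate breaks BCNF: {Bedrooms}⁺ = {Bedrooms, City, ListDate}, so {Bedrooms} is not a superkey.
Bedrooms --> ListDate has non-prime {ListDate} on the right and a non-superkey on the left, so 3NF fails.
Checking every proper subset of each key, none determines a non-prime attribute — 2NF is satisfied.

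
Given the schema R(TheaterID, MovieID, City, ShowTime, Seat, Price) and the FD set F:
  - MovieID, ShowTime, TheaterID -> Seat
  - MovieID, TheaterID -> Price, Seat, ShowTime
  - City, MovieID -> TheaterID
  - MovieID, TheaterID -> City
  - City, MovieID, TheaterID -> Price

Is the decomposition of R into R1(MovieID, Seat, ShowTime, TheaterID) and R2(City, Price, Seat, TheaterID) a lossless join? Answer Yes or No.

No

Common attributes: {Seat, TheaterID}; their closure is {Seat, TheaterID}.
Neither R1 nor R2 is contained in that closure, so the decomposition is lossy.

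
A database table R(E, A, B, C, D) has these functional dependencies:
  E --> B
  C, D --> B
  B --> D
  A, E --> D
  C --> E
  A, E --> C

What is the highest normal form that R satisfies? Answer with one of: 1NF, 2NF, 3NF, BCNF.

Candidate keys: {A, C}, {A, E}. Prime attributes: {A, C, E}.
E --> B: {E}⁺ = {B, D, E}, which is not all of the attributes, so the left side is not a superkey — BCNF is violated.
E --> B determines the non-prime attribute {B} from a non-superkey — 3NF is violated.
The proper key subset {C} of {A, C} determines non-prime {B, D}, so the relation is not even in 2NF.

1NF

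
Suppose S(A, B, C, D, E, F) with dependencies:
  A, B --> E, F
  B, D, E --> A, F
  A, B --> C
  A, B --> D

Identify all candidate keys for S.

Attributes never on any right-hand side: {B} — every candidate key must contain it.
{A, B}⁺ = {A, B, C, D, E, F}, which is every attribute, so {A, B} is a candidate key.
{B, D, E}⁺ = {A, B, C, D, E, F}, which is every attribute, so {B, D, E} is a candidate key.
Any other superkey properly contains one of these, so there are no further candidate keys.

{A, B}, {B, D, E}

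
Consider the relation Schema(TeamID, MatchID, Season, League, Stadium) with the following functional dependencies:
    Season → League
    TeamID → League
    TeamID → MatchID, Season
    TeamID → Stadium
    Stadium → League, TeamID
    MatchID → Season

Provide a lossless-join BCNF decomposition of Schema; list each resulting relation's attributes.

Candidate keys of the original relation: {Stadium}, {TeamID}.
In {League, MatchID, Season, Stadium, TeamID}, {Season} is not a superkey ({Season}⁺ restricted to this set is {League, Season}), so split on Season → League into {League, Season} and {MatchID, Season, Stadium, TeamID}.
{League, Season}: every determinant is a superkey — BCNF.
In {MatchID, Season, Stadium, TeamID}, {MatchID} is not a superkey ({MatchID}⁺ restricted to this set is {MatchID, Season}), so split on MatchID → Season into {MatchID, Season} and {MatchID, Stadium, TeamID}.
{MatchID, Season}: every determinant is a superkey — BCNF.
{MatchID, Stadium, TeamID}: every determinant is a superkey — BCNF.

{League, Season}; {MatchID, Season}; {MatchID, Stadium, TeamID}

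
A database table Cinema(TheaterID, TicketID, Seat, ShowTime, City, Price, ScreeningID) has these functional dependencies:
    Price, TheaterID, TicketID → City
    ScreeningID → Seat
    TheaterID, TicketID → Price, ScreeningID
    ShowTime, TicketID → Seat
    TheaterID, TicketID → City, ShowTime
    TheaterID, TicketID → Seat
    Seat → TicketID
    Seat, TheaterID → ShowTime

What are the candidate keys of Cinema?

{ScreeningID, TheaterID}, {Seat, TheaterID}, {TheaterID, TicketID}

Attributes never on any right-hand side: {TheaterID} — every candidate key must contain it.
{ScreeningID, TheaterID} is a candidate key since {ScreeningID, TheaterID}⁺ = {City, Price, ScreeningID, Seat, ShowTime, TheaterID, TicketID} covers every attribute.
{Seat, TheaterID} is a candidate key since {Seat, TheaterID}⁺ = {City, Price, ScreeningID, Seat, ShowTime, TheaterID, TicketID} covers every attribute.
{TheaterID, TicketID} is a candidate key since {TheaterID, TicketID}⁺ = {City, Price, ScreeningID, Seat, ShowTime, TheaterID, TicketID} covers every attribute.
These are minimal and exhaustive — every other superkey contains one of them.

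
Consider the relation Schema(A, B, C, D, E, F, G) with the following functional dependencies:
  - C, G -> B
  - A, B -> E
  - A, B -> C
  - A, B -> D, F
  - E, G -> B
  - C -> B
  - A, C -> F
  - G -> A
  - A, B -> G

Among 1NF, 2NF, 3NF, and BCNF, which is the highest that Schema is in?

Candidate keys: {A, B}, {A, C}, {B, G}, {C, G}, {E, G}. Prime attributes: {A, B, C, E, G}.
C -> B breaks BCNF: {C}⁺ = {B, C}, so {C} is not a superkey.
But every attribute on its right side ({B}) is prime, and the same holds for every other non-superkey FD, so 3NF still holds.

3NF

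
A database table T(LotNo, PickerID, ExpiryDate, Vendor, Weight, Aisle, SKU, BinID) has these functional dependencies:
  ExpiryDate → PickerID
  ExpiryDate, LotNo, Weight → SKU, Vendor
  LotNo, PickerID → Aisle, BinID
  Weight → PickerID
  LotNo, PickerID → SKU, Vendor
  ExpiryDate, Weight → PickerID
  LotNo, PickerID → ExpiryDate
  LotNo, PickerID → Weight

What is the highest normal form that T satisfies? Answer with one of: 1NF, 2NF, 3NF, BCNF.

Candidate keys: {ExpiryDate, LotNo}, {LotNo, PickerID}, {LotNo, Weight}. Prime attributes: {ExpiryDate, LotNo, PickerID, Weight}.
For ExpiryDate → PickerID we have {ExpiryDate}⁺ = {ExpiryDate, PickerID}; {ExpiryDate} is not a superkey, so BCNF fails.
But every attribute on its right side ({PickerID}) is prime, and the same holds for every other non-superkey FD, so 3NF still holds.

3NF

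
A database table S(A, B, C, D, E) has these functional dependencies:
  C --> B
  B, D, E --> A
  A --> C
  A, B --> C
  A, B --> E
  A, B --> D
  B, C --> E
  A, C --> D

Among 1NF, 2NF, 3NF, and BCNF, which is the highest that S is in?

3NF

Candidate keys: {A}, {B, D, E}, {C, D}. Prime attributes: {A, B, C, D, E}.
C --> B: {C}⁺ = {B, C, E}, which is not all of the attributes, so the left side is not a superkey — BCNF is violated.
Since {B} ⊆ prime attributes and every other non-superkey FD also has a prime right side, the schema is in 3NF.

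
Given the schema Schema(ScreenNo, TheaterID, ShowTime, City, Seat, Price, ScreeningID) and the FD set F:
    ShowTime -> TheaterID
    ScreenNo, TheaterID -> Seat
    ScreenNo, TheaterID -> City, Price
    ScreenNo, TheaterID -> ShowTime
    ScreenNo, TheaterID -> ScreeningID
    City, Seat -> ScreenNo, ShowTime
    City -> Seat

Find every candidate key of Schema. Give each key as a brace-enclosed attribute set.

{City} is a candidate key since {City}⁺ = {City, Price, ScreenNo, ScreeningID, Seat, ShowTime, TheaterID} covers every attribute.
{ScreenNo, ShowTime} is a candidate key since {ScreenNo, ShowTime}⁺ = {City, Price, ScreenNo, ScreeningID, Seat, ShowTime, TheaterID} covers every attribute.
{ScreenNo, TheaterID} is a candidate key since {ScreenNo, TheaterID}⁺ = {City, Price, ScreenNo, ScreeningID, Seat, ShowTime, TheaterID} covers every attribute.
No proper subset of any of these is a key, and no other minimal superkey exists.

{City}, {ScreenNo, ShowTime}, {ScreenNo, TheaterID}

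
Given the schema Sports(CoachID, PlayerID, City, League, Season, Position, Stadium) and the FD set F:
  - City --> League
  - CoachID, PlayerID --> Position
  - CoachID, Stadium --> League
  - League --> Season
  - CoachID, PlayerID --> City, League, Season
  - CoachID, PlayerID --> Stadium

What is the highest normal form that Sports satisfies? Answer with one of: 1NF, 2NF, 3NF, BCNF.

Candidate key: {CoachID, PlayerID}. Prime attributes: {CoachID, PlayerID}.
For City --> League we have {City}⁺ = {City, League, Season}; {City} is not a superkey, so BCNF fails.
City --> League determines the non-prime attribute {League} from a non-superkey — 3NF is violated.
No proper subset of a key has a non-prime attribute in its closure, so there is no partial dependency; 2NF holds.

2NF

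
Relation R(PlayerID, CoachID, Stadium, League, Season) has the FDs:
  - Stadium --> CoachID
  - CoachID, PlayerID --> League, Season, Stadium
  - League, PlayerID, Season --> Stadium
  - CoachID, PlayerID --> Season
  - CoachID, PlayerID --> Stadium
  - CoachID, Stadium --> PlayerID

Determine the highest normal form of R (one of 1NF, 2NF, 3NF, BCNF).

Candidate keys: {CoachID, PlayerID}, {League, PlayerID, Season}, {Stadium}. Prime attributes: {CoachID, League, PlayerID, Season, Stadium}.
Each dependency's left side is a superkey — BCNF holds.

BCNF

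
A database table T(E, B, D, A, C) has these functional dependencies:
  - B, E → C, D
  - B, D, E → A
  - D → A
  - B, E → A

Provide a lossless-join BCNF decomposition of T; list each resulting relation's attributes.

Candidate key of the original relation: {B, E}.
{A, B, C, D, E}: {D} determines {A, D} here but is not a superkey — split on D → A, giving {A, D} and {B, C, D, E}.
{A, D}: every determinant is a superkey — BCNF.
{B, C, D, E}: every determinant is a superkey — BCNF.

{A, D}; {B, C, D, E}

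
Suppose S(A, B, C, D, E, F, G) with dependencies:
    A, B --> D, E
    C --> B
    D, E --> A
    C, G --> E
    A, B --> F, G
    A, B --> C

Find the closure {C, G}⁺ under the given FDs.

{B, C, E, G}

Start with {C, G}.
C --> B applies; add {B} → now {B, C, G}.
C, G --> E applies; add {E} → now {B, C, E, G}.
No further FD applies.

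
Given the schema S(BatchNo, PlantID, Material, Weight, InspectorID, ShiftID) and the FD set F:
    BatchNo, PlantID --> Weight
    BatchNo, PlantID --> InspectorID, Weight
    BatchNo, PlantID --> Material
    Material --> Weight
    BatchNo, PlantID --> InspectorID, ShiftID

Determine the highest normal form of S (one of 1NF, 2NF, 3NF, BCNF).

Candidate key: {BatchNo, PlantID}. Prime attributes: {BatchNo, PlantID}.
For Material --> Weight we have {Material}⁺ = {Material, Weight}; {Material} is not a superkey, so BCNF fails.
Material --> Weight has non-prime {Weight} on the right and a non-superkey on the left, so 3NF fails.
No non-prime attribute depends on a proper subset of any candidate key, so 2NF holds.

2NF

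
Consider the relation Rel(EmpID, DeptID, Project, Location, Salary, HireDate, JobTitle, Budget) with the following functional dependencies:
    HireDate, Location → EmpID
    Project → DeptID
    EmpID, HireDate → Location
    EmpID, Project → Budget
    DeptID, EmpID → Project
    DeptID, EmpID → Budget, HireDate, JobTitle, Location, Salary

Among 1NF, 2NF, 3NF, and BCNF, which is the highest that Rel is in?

Candidate keys: {DeptID, EmpID}, {DeptID, HireDate, Location}, {EmpID, Project}, {HireDate, Location, Project}. Prime attributes: {DeptID, EmpID, HireDate, Location, Project}.
HireDate, Location → EmpID breaks BCNF: {HireDate, Location}⁺ = {EmpID, HireDate, Location}, so {HireDate, Location} is not a superkey.
Its right-hand attributes {EmpID} are all prime, as are those of every other non-superkey FD — the relation is in 3NF.

3NF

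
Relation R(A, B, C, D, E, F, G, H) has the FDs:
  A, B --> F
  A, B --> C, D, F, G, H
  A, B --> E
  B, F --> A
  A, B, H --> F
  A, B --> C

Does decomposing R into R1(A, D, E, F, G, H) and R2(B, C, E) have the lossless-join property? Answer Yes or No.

The shared attributes are {E} and {E}⁺ = {E}.
The closure covers neither R1 nor R2 entirely; the join is not lossless.

No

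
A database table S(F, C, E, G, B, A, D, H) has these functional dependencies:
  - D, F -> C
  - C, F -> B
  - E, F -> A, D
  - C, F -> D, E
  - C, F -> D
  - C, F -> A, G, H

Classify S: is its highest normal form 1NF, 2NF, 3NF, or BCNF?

BCNF

Candidate keys: {C, F}, {D, F}, {E, F}. Prime attributes: {C, D, E, F}.
Every FD has a superkey on the left, so the relation is in BCNF.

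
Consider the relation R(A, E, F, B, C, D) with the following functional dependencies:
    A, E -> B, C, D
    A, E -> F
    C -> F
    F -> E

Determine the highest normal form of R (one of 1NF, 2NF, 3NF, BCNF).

Candidate keys: {A, C}, {A, E}, {A, F}. Prime attributes: {A, C, E, F}.
C -> F: {C}⁺ = {C, E, F}, which is not all of the attributes, so the left side is not a superkey — BCNF is violated.
Since {F} ⊆ prime attributes and every other non-superkey FD also has a prime right side, the schema is in 3NF.

3NF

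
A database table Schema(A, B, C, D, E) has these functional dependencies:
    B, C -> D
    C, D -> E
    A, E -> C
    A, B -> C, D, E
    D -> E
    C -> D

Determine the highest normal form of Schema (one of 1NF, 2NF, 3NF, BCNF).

Candidate key: {A, B}. Prime attributes: {A, B}.
For B, C -> D we have {B, C}⁺ = {B, C, D, E}; {B, C} is not a superkey, so BCNF fails.
B, C -> D has non-prime {D} on the right and a non-superkey on the left, so 3NF fails.
No proper subset of a key has a non-prime attribute in its closure, so there is no partial dependency; 2NF holds.

2NF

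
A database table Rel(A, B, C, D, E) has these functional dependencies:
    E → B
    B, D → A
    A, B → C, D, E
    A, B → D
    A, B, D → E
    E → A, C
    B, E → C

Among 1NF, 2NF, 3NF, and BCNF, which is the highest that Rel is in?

BCNF

Candidate keys: {A, B}, {B, D}, {E}. Prime attributes: {A, B, D, E}.
The left-hand side of every FD is a superkey, so BCNF is satisfied.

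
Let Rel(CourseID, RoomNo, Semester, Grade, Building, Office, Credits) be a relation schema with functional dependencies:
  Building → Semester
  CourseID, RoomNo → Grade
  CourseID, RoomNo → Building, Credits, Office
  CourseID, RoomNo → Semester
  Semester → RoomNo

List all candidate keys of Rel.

No FD produces {CourseID}, so it must be in every candidate key.
{Building, CourseID} is a candidate key since {Building, CourseID}⁺ = {Building, CourseID, Credits, Grade, Office, RoomNo, Semester} covers every attribute.
{CourseID, RoomNo} is a candidate key since {CourseID, RoomNo}⁺ = {Building, CourseID, Credits, Grade, Office, RoomNo, Semester} covers every attribute.
{CourseID, Semester} is a candidate key since {CourseID, Semester}⁺ = {Building, CourseID, Credits, Grade, Office, RoomNo, Semester} covers every attribute.
No proper subset of any of these is a key, and no other minimal superkey exists.

{Building, CourseID}, {CourseID, RoomNo}, {CourseID, Semester}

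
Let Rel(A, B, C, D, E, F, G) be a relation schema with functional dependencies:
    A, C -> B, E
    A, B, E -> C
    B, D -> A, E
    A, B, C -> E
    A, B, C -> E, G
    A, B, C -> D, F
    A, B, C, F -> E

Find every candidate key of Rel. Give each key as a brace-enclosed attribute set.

{A, B, E}, {A, C}, {B, D}

{A, C}⁺ = {A, B, C, D, E, F, G}, which is every attribute, so {A, C} is a candidate key.
{B, D}⁺ = {A, B, C, D, E, F, G}, which is every attribute, so {B, D} is a candidate key.
{A, B, E}⁺ = {A, B, C, D, E, F, G}, which is every attribute, so {A, B, E} is a candidate key.
Any other superkey properly contains one of these, so there are no further candidate keys.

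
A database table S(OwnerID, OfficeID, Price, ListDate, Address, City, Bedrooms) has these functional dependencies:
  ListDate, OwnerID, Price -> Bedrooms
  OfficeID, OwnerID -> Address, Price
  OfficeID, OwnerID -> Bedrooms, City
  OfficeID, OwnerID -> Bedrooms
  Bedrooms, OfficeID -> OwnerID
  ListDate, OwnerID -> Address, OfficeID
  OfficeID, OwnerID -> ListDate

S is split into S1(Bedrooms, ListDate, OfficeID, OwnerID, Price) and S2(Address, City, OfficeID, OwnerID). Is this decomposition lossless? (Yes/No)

Yes

The shared attributes are {OfficeID, OwnerID} and {OfficeID, OwnerID}⁺ = {Address, Bedrooms, City, ListDate, OfficeID, OwnerID, Price}.
S1 is contained in that closure, so S1 ∩ S2 -> S1 holds and the join is lossless.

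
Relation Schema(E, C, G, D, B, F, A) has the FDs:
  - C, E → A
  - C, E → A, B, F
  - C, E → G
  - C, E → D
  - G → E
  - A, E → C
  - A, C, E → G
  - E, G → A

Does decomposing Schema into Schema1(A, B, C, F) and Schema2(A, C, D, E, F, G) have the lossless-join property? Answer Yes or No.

No

Schema1 ∩ Schema2 = {A, C, F}; its closure under F is {A, C, F}.
Neither Schema1 nor Schema2 is contained in that closure, so the decomposition is lossy.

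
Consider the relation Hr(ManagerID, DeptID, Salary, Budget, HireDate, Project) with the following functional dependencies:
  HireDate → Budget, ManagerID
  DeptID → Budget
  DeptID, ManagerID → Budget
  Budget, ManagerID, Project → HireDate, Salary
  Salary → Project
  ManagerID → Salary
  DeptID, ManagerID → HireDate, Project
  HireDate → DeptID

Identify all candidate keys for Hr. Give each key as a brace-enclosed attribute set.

{HireDate}⁺ = {Budget, DeptID, HireDate, ManagerID, Project, Salary} — all of the relation — so {HireDate} is a candidate key.
{Budget, ManagerID}⁺ = {Budget, DeptID, HireDate, ManagerID, Project, Salary} — all of the relation — so {Budget, ManagerID} is a candidate key.
{DeptID, ManagerID}⁺ = {Budget, DeptID, HireDate, ManagerID, Project, Salary} — all of the relation — so {DeptID, ManagerID} is a candidate key.
Any other superkey properly contains one of these, so there are no further candidate keys.

{Budget, ManagerID}, {DeptID, ManagerID}, {HireDate}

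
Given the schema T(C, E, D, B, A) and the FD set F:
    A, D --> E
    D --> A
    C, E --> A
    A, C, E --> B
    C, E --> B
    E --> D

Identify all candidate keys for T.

{C, D}, {C, E}

Attributes never on any right-hand side: {C} — every candidate key must contain it.
{C, D}⁺ = {A, B, C, D, E}, which is every attribute, so {C, D} is a candidate key.
{C, E}⁺ = {A, B, C, D, E}, which is every attribute, so {C, E} is a candidate key.
Any other superkey properly contains one of these, so there are no further candidate keys.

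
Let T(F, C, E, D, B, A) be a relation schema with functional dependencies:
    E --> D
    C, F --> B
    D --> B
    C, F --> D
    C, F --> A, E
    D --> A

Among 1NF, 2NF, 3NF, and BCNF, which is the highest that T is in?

Candidate key: {C, F}. Prime attributes: {C, F}.
E --> D breaks BCNF: {E}⁺ = {A, B, D, E}, so {E} is not a superkey.
E --> D determines the non-prime attribute {D} from a non-superkey — 3NF is violated.
No proper subset of a key has a non-prime attribute in its closure, so there is no partial dependency; 2NF holds.

2NF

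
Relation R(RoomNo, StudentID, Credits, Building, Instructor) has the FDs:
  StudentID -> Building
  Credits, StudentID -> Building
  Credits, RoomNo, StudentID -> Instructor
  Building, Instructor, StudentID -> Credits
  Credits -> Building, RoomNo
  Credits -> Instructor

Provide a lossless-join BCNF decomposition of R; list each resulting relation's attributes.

{Building, StudentID}; {Credits, Instructor, RoomNo}; {Credits, StudentID}

Candidate keys of the original relation: {Credits, StudentID}, {Instructor, StudentID}.
{Building, Credits, Instructor, RoomNo, StudentID}: {StudentID} determines {Building, StudentID} here but is not a superkey — split on StudentID -> Building, giving {Building, StudentID} and {Credits, Instructor, RoomNo, StudentID}.
{Building, StudentID}: every determinant is a superkey — BCNF.
{Credits, Instructor, RoomNo, StudentID}: {Credits} determines {Credits, Instructor, RoomNo} here but is not a superkey — split on Credits -> Instructor, RoomNo, giving {Credits, Instructor, RoomNo} and {Credits, StudentID}.
{Credits, Instructor, RoomNo}: every determinant is a superkey — BCNF.
{Credits, StudentID}: every determinant is a superkey — BCNF.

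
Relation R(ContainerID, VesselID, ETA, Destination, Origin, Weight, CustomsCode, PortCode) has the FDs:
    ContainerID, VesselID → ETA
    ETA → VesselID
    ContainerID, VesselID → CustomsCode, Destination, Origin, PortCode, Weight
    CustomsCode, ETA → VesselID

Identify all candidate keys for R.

{ContainerID, ETA}, {ContainerID, VesselID}

No FD produces {ContainerID}, so it must be in every candidate key.
Closure of {ContainerID, ETA} is {ContainerID, CustomsCode, Destination, ETA, Origin, PortCode, VesselID, Weight}, the whole schema; {ContainerID, ETA} is a candidate key.
Closure of {ContainerID, VesselID} is {ContainerID, CustomsCode, Destination, ETA, Origin, PortCode, VesselID, Weight}, the whole schema; {ContainerID, VesselID} is a candidate key.
These are minimal and exhaustive — every other superkey contains one of them.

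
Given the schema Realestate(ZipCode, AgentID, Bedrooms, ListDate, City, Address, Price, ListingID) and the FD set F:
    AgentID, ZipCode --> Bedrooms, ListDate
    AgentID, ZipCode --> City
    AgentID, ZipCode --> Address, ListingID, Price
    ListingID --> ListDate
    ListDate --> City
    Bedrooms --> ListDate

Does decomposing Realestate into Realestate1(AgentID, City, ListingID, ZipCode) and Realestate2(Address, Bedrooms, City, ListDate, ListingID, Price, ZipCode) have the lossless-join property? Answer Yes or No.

The shared attributes are {City, ListingID, ZipCode} and {City, ListingID, ZipCode}⁺ = {City, ListDate, ListingID, ZipCode}.
The closure covers neither Realestate1 nor Realestate2 entirely; the join is not lossless.

No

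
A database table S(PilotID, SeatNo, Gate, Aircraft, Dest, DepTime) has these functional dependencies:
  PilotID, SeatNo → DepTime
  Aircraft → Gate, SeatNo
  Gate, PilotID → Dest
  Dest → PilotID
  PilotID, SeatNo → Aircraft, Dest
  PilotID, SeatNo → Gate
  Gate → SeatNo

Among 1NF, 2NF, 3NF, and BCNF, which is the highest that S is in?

3NF

Candidate keys: {Aircraft, Dest}, {Aircraft, PilotID}, {Dest, Gate}, {Dest, SeatNo}, {Gate, PilotID}, {PilotID, SeatNo}. Prime attributes: {Aircraft, Dest, Gate, PilotID, SeatNo}.
For Aircraft → Gate, SeatNo we have {Aircraft}⁺ = {Aircraft, Gate, SeatNo}; {Aircraft} is not a superkey, so BCNF fails.
Its right-hand attributes {Gate, SeatNo} are all prime, as are those of every other non-superkey FD — the relation is in 3NF.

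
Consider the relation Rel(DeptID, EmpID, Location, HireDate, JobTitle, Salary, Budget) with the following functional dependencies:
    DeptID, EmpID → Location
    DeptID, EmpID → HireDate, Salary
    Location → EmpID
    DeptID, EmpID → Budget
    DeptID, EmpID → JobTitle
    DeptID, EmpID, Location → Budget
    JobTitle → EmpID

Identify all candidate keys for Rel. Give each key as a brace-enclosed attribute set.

{DeptID, EmpID}, {DeptID, JobTitle}, {DeptID, Location}

Attributes never on any right-hand side: {DeptID} — every candidate key must contain it.
{DeptID, EmpID}⁺ = {Budget, DeptID, EmpID, HireDate, JobTitle, Location, Salary} — all of the relation — so {DeptID, EmpID} is a candidate key.
{DeptID, JobTitle}⁺ = {Budget, DeptID, EmpID, HireDate, JobTitle, Location, Salary} — all of the relation — so {DeptID, JobTitle} is a candidate key.
{DeptID, Location}⁺ = {Budget, DeptID, EmpID, HireDate, JobTitle, Location, Salary} — all of the relation — so {DeptID, Location} is a candidate key.
Any other superkey properly contains one of these, so there are no further candidate keys.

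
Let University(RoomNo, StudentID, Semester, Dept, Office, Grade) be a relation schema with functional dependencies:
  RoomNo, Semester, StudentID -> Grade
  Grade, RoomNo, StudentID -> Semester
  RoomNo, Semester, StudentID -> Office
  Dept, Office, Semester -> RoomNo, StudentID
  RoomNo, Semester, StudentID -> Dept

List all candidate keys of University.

{Dept, Office, Semester}, {Grade, RoomNo, StudentID}, {RoomNo, Semester, StudentID}

{Dept, Office, Semester}⁺ = {Dept, Grade, Office, RoomNo, Semester, StudentID} — all of the relation — so {Dept, Office, Semester} is a candidate key.
{Grade, RoomNo, StudentID}⁺ = {Dept, Grade, Office, RoomNo, Semester, StudentID} — all of the relation — so {Grade, RoomNo, StudentID} is a candidate key.
{RoomNo, Semester, StudentID}⁺ = {Dept, Grade, Office, RoomNo, Semester, StudentID} — all of the relation — so {RoomNo, Semester, StudentID} is a candidate key.
These are minimal and exhaustive — every other superkey contains one of them.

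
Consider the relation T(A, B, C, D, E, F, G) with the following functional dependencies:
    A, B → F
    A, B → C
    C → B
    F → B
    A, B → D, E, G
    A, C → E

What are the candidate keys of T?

{A} never appears on the right of any FD, so every key must include it.
{A, B}⁺ = {A, B, C, D, E, F, G}, which is every attribute, so {A, B} is a candidate key.
{A, C}⁺ = {A, B, C, D, E, F, G}, which is every attribute, so {A, C} is a candidate key.
{A, F}⁺ = {A, B, C, D, E, F, G}, which is every attribute, so {A, F} is a candidate key.
These are minimal and exhaustive — every other superkey contains one of them.

{A, B}, {A, C}, {A, F}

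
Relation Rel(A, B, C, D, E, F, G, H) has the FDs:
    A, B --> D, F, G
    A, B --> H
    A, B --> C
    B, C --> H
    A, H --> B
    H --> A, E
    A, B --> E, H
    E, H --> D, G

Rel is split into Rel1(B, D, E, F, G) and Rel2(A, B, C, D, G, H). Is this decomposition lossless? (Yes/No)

No

Rel1 ∩ Rel2 = {B, D, G}; its closure under F is {B, D, G}.
Rel1 ⊄ {B, D, G} and Rel2 ⊄ {B, D, G}, so the split is lossy.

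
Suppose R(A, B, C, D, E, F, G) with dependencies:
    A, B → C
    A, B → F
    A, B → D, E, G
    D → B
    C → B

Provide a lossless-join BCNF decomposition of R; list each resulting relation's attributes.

{A, C, D, E, F, G}; {B, D}

Candidate keys of the original relation: {A, B}, {A, C}, {A, D}.
In {A, B, C, D, E, F, G}, {D} is not a superkey ({D}⁺ restricted to this set is {B, D}), so split on D → B into {B, D} and {A, C, D, E, F, G}.
{B, D}: every determinant is a superkey — BCNF.
{A, C, D, E, F, G}: every determinant is a superkey — BCNF.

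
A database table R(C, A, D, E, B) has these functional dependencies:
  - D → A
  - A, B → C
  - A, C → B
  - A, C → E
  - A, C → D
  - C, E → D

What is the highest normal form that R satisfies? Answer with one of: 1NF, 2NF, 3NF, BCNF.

3NF

Candidate keys: {A, B}, {A, C}, {B, D}, {C, D}, {C, E}. Prime attributes: {A, B, C, D, E}.
For D → A we have {D}⁺ = {A, D}; {D} is not a superkey, so BCNF fails.
Its right-hand attributes {A} are all prime, as are those of every other non-superkey FD — the relation is in 3NF.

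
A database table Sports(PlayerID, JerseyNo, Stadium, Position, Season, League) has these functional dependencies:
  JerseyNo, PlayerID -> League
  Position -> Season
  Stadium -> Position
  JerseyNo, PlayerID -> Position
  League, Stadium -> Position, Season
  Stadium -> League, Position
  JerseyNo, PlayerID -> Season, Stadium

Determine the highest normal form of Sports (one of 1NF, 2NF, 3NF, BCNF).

2NF

Candidate key: {JerseyNo, PlayerID}. Prime attributes: {JerseyNo, PlayerID}.
For Position -> Season we have {Position}⁺ = {Position, Season}; {Position} is not a superkey, so BCNF fails.
Position -> Season has non-prime {Season} on the right and a non-superkey on the left, so 3NF fails.
Checking every proper subset of each key, none determines a non-prime attribute — 2NF is satisfied.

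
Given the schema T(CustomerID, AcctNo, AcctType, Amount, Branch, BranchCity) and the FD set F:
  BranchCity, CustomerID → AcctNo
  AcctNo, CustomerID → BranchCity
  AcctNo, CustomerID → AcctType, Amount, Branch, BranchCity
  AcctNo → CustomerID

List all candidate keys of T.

{AcctNo}, {BranchCity, CustomerID}

Closure of {AcctNo} is {AcctNo, AcctType, Amount, Branch, BranchCity, CustomerID}, the whole schema; {AcctNo} is a candidate key.
Closure of {BranchCity, CustomerID} is {AcctNo, AcctType, Amount, Branch, BranchCity, CustomerID}, the whole schema; {BranchCity, CustomerID} is a candidate key.
No proper subset of any of these is a key, and no other minimal superkey exists.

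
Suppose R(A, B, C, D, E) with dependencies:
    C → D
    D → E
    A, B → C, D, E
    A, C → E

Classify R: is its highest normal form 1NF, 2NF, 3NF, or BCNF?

2NF

Candidate key: {A, B}. Prime attributes: {A, B}.
C → D: {C}⁺ = {C, D, E}, which is not all of the attributes, so the left side is not a superkey — BCNF is violated.
C → D determines the non-prime attribute {D} from a non-superkey — 3NF is violated.
No non-prime attribute depends on a proper subset of any candidate key, so 2NF holds.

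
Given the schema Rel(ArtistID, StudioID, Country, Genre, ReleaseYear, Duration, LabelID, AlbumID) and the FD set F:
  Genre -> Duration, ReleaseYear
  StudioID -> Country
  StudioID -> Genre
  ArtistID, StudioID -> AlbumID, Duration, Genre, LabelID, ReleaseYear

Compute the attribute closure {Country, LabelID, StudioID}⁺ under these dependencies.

Start with {Country, LabelID, StudioID}.
StudioID -> Genre applies; add {Genre} → now {Country, Genre, LabelID, StudioID}.
Genre -> Duration, ReleaseYear applies; add {Duration, ReleaseYear} → now {Country, Duration, Genre, LabelID, ReleaseYear, StudioID}.
No further FD applies.

{Country, Duration, Genre, LabelID, ReleaseYear, StudioID}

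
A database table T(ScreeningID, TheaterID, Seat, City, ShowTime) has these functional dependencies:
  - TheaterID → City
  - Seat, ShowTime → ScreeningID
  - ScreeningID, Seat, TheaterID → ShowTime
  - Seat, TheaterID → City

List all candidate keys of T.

{ScreeningID, Seat, TheaterID}, {Seat, ShowTime, TheaterID}

Attributes never on any right-hand side: {Seat, TheaterID} — every candidate key must contain all of them.
{ScreeningID, Seat, TheaterID} is a candidate key since {ScreeningID, Seat, TheaterID}⁺ = {City, ScreeningID, Seat, ShowTime, TheaterID} covers every attribute.
{Seat, ShowTime, TheaterID} is a candidate key since {Seat, ShowTime, TheaterID}⁺ = {City, ScreeningID, Seat, ShowTime, TheaterID} covers every attribute.
Any other superkey properly contains one of these, so there are no further candidate keys.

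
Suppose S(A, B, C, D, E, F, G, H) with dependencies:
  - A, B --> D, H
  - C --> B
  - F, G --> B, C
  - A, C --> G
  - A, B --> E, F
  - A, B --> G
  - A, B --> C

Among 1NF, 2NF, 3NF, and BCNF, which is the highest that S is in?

3NF

Candidate keys: {A, B}, {A, C}, {A, F, G}. Prime attributes: {A, B, C, F, G}.
For C --> B we have {C}⁺ = {B, C}; {C} is not a superkey, so BCNF fails.
Its right-hand attributes {B} are all prime, as are those of every other non-superkey FD — the relation is in 3NF.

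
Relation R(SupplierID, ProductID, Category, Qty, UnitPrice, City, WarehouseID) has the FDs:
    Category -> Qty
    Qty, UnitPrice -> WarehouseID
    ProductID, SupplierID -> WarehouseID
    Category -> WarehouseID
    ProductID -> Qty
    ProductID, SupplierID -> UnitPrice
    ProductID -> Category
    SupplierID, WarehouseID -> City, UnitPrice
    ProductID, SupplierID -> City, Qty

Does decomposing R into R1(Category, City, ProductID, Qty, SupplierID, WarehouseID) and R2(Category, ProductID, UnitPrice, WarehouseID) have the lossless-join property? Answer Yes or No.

No

The shared attributes are {Category, ProductID, WarehouseID} and {Category, ProductID, WarehouseID}⁺ = {Category, ProductID, Qty, WarehouseID}.
Neither R1 nor R2 is contained in that closure, so the decomposition is lossy.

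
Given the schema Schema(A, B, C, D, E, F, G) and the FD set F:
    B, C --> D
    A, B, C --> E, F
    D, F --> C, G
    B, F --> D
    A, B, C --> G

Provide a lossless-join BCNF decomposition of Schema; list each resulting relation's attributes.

{A, B, E, F}; {B, C, D}; {B, C, F, G}

Candidate keys of the original relation: {A, B, C}, {A, B, F}.
{A, B, C, D, E, F, G}: {B, C} determines {B, C, D} here but is not a superkey — split on B, C --> D, giving {B, C, D} and {A, B, C, E, F, G}.
{B, C, D} has no BCNF violation.
{A, B, C, E, F, G}: {B, F} determines {B, C, F, G} here but is not a superkey — split on B, F --> C, G, giving {B, C, F, G} and {A, B, E, F}.
{B, C, F, G} has no BCNF violation.
{A, B, E, F} has no BCNF violation.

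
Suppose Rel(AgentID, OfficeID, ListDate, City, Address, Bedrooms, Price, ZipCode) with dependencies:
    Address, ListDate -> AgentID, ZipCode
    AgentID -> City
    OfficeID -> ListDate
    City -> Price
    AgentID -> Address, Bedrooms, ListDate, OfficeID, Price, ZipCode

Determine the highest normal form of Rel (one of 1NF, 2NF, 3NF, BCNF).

2NF

Candidate keys: {Address, ListDate}, {Address, OfficeID}, {AgentID}. Prime attributes: {Address, AgentID, ListDate, OfficeID}.
OfficeID -> ListDate breaks BCNF: {OfficeID}⁺ = {ListDate, OfficeID}, so {OfficeID} is not a superkey.
City -> Price determines the non-prime attribute {Price} from a non-superkey — 3NF is violated.
Checking every proper subset of each key, none determines a non-prime attribute — 2NF is satisfied.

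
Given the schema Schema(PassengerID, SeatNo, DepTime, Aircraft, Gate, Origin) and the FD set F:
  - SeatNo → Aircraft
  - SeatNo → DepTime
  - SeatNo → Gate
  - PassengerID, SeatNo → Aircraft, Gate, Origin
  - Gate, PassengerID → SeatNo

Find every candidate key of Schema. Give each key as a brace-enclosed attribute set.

{Gate, PassengerID}, {PassengerID, SeatNo}

{PassengerID} never appears on the right of any FD, so every key must include it.
{Gate, PassengerID} is a candidate key since {Gate, PassengerID}⁺ = {Aircraft, DepTime, Gate, Origin, PassengerID, SeatNo} covers every attribute.
{PassengerID, SeatNo} is a candidate key since {PassengerID, SeatNo}⁺ = {Aircraft, DepTime, Gate, Origin, PassengerID, SeatNo} covers every attribute.
No proper subset of any of these is a key, and no other minimal superkey exists.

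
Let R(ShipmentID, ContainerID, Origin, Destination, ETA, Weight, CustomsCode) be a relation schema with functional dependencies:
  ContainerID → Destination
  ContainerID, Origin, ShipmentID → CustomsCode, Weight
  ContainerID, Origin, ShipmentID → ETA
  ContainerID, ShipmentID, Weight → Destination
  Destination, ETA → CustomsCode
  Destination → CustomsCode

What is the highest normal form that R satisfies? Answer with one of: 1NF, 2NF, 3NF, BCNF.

Candidate key: {ContainerID, Origin, ShipmentID}. Prime attributes: {ContainerID, Origin, ShipmentID}.
ContainerID → Destination: {ContainerID}⁺ = {ContainerID, CustomsCode, Destination}, which is not all of the attributes, so the left side is not a superkey — BCNF is violated.
Because {Destination} is non-prime and the left side of ContainerID → Destination is not a superkey, the relation is not in 3NF.
{ContainerID} is a proper subset of the key {ContainerID, Origin, ShipmentID}, and {ContainerID}⁺ contains the non-prime attributes {CustomsCode, Destination} — a partial dependency, so 2NF is violated.

1NF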